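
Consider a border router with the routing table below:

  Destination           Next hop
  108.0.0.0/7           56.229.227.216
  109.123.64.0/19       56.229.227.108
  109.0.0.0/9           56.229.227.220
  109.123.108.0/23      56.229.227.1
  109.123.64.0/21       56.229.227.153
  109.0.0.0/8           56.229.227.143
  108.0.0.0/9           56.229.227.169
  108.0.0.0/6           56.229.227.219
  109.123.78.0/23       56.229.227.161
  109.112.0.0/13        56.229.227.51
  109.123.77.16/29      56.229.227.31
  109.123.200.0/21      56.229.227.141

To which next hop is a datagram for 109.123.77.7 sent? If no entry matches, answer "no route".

56.229.227.108

Routes whose prefix contains 109.123.77.7:
  108.0.0.0/6 (108.0.0.0 - 111.255.255.255) -> 56.229.227.219
  108.0.0.0/7 (108.0.0.0 - 109.255.255.255) -> 56.229.227.216
  109.0.0.0/8 (109.0.0.0 - 109.255.255.255) -> 56.229.227.143
  109.0.0.0/9 (109.0.0.0 - 109.127.255.255) -> 56.229.227.220
  109.123.64.0/19 (109.123.64.0 - 109.123.95.255) -> 56.229.227.108
More-specific entries that do NOT match:
  109.123.77.16/29 (109.123.77.16 - 109.123.77.23) does not contain 109.123.77.7
  109.123.108.0/23 (109.123.108.0 - 109.123.109.255) does not contain 109.123.77.7
  109.123.78.0/23 (109.123.78.0 - 109.123.79.255) does not contain 109.123.77.7
  109.123.64.0/21 (109.123.64.0 - 109.123.71.255) does not contain 109.123.77.7
  109.123.200.0/21 (109.123.200.0 - 109.123.207.255) does not contain 109.123.77.7
Longest matching prefix is /19 -> next hop 56.229.227.108.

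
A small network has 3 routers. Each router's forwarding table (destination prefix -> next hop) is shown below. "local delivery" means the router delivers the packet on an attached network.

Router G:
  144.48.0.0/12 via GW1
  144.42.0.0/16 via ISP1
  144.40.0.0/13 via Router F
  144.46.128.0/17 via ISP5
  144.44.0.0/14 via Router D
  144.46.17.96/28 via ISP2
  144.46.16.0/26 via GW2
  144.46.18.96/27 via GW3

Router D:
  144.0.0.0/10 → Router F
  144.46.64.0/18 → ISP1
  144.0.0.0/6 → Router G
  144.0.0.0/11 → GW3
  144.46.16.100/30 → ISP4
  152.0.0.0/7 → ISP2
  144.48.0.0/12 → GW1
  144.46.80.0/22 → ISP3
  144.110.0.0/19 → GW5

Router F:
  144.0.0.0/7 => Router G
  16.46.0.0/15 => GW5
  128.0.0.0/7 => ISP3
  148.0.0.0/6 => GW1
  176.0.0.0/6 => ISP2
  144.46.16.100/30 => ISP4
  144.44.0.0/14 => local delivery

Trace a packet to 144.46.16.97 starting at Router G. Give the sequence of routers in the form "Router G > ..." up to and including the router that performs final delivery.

Router G > Router D > Router F

At Router G: longest match for 144.46.16.97 is 144.44.0.0/14 -> Router D
At Router D: longest match for 144.46.16.97 is 144.0.0.0/10 -> Router F
At Router F: longest match for 144.46.16.97 is 144.44.0.0/14 -> local delivery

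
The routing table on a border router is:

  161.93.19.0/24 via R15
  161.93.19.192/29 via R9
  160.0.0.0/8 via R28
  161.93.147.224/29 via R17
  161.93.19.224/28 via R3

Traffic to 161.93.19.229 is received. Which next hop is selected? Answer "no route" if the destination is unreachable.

Routes whose prefix contains 161.93.19.229:
  161.93.19.0/24 (161.93.19.0 - 161.93.19.255) -> R15
  161.93.19.224/28 (161.93.19.224 - 161.93.19.239) -> R3
More-specific entries that do NOT match:
  161.93.19.192/29 (161.93.19.192 - 161.93.19.199) does not contain 161.93.19.229
  161.93.147.224/29 (161.93.147.224 - 161.93.147.231) does not contain 161.93.19.229
Longest matching prefix is /28 -> next hop R3.

R3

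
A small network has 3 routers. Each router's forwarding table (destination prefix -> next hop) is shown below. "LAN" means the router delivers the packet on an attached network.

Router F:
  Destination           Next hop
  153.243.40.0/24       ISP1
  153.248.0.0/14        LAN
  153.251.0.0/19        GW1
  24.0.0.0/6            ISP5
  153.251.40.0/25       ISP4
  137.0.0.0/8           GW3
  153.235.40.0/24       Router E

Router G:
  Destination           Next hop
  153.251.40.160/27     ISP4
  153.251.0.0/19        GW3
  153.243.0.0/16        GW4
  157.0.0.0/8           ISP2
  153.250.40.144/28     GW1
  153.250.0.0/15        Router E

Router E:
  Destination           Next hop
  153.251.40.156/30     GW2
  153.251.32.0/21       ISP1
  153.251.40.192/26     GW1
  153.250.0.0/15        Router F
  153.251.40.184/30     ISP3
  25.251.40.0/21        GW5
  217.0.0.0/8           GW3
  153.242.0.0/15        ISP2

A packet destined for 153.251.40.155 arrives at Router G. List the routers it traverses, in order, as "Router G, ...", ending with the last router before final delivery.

Router G, Router E, Router F

At Router G: longest match for 153.251.40.155 is 153.250.0.0/15 -> Router E
At Router E: longest match for 153.251.40.155 is 153.250.0.0/15 -> Router F
At Router F: longest match for 153.251.40.155 is 153.248.0.0/14 -> LAN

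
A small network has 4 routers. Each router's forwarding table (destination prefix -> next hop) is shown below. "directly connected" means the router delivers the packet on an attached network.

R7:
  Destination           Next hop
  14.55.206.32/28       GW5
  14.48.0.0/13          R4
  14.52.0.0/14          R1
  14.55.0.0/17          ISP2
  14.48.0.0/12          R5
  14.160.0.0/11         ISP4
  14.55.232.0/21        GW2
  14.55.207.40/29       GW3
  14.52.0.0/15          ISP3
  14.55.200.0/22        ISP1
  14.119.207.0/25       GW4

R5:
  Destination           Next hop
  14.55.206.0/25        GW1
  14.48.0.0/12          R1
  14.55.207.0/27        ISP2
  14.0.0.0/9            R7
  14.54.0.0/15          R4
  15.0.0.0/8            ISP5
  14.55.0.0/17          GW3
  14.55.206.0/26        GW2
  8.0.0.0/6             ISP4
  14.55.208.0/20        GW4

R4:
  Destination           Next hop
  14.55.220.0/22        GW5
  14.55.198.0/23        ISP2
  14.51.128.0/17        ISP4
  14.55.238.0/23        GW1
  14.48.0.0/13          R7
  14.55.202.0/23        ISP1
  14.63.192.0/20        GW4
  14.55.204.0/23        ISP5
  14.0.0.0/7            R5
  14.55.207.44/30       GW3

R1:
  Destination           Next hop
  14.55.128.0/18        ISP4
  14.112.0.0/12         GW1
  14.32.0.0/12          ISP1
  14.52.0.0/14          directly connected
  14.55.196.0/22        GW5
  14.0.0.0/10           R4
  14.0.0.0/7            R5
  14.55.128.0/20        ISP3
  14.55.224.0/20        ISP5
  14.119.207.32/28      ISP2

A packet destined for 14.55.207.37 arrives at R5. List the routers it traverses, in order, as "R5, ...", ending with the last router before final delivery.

At R5: longest match for 14.55.207.37 is 14.54.0.0/15 -> R4
At R4: longest match for 14.55.207.37 is 14.48.0.0/13 -> R7
At R7: longest match for 14.55.207.37 is 14.52.0.0/14 -> R1
At R1: longest match for 14.55.207.37 is 14.52.0.0/14 -> directly connected

R5, R4, R7, R1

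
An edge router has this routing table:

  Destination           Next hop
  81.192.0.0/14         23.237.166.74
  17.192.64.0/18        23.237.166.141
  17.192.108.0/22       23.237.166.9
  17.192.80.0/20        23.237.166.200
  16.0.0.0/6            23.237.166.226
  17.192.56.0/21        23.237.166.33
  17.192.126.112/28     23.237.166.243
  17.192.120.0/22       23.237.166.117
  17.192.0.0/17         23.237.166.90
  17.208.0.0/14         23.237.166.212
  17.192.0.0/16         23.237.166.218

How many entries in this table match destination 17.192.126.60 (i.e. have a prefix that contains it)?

Prefixes containing 17.192.126.60:
  16.0.0.0/6 (16.0.0.0 - 19.255.255.255)
  17.192.0.0/16 (17.192.0.0 - 17.192.255.255)
  17.192.0.0/17 (17.192.0.0 - 17.192.127.255)
  17.192.64.0/18 (17.192.64.0 - 17.192.127.255)
Total matching entries: 4.

4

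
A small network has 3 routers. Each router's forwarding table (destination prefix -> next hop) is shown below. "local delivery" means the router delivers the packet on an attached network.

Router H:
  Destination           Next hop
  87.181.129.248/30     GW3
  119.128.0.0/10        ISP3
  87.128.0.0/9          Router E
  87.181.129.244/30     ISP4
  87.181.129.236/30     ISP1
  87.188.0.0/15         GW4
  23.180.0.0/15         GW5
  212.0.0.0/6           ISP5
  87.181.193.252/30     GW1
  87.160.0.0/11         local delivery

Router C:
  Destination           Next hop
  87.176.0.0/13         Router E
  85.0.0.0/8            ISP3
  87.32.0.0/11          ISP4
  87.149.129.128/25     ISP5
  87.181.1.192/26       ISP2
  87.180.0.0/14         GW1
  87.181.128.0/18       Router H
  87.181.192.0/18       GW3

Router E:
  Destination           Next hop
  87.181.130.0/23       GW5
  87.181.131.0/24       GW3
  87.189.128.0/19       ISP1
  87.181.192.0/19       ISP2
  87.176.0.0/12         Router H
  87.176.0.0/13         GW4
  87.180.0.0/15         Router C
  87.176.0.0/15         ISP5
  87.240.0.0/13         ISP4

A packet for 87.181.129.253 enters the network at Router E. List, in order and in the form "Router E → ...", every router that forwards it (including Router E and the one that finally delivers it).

Router E → Router C → Router H

At Router E: longest match for 87.181.129.253 is 87.180.0.0/15 -> Router C
At Router C: longest match for 87.181.129.253 is 87.181.128.0/18 -> Router H
At Router H: longest match for 87.181.129.253 is 87.160.0.0/11 -> local delivery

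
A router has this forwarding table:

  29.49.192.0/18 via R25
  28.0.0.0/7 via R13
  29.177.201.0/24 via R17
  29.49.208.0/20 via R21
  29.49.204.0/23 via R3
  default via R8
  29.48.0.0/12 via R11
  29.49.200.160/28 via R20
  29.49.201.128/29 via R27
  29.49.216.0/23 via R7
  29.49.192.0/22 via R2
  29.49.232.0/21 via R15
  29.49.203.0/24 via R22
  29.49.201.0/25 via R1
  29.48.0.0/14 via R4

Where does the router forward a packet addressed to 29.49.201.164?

R25

Routes whose prefix contains 29.49.201.164:
  0.0.0.0/0 (default, matches everything) -> R8
  28.0.0.0/7 (28.0.0.0 - 29.255.255.255) -> R13
  29.48.0.0/12 (29.48.0.0 - 29.63.255.255) -> R11
  29.48.0.0/14 (29.48.0.0 - 29.51.255.255) -> R4
  29.49.192.0/18 (29.49.192.0 - 29.49.255.255) -> R25
More-specific entries that do NOT match:
  29.49.201.128/29 (29.49.201.128 - 29.49.201.135) does not contain 29.49.201.164
  29.49.200.160/28 (29.49.200.160 - 29.49.200.175) does not contain 29.49.201.164
  29.49.201.0/25 (29.49.201.0 - 29.49.201.127) does not contain 29.49.201.164
  29.177.201.0/24 (29.177.201.0 - 29.177.201.255) does not contain 29.49.201.164
  29.49.203.0/24 (29.49.203.0 - 29.49.203.255) does not contain 29.49.201.164
  29.49.204.0/23 (29.49.204.0 - 29.49.205.255) does not contain 29.49.201.164
  29.49.216.0/23 (29.49.216.0 - 29.49.217.255) does not contain 29.49.201.164
  29.49.192.0/22 (29.49.192.0 - 29.49.195.255) does not contain 29.49.201.164
  29.49.232.0/21 (29.49.232.0 - 29.49.239.255) does not contain 29.49.201.164
  29.49.208.0/20 (29.49.208.0 - 29.49.223.255) does not contain 29.49.201.164
Longest matching prefix is /18 -> next hop R25.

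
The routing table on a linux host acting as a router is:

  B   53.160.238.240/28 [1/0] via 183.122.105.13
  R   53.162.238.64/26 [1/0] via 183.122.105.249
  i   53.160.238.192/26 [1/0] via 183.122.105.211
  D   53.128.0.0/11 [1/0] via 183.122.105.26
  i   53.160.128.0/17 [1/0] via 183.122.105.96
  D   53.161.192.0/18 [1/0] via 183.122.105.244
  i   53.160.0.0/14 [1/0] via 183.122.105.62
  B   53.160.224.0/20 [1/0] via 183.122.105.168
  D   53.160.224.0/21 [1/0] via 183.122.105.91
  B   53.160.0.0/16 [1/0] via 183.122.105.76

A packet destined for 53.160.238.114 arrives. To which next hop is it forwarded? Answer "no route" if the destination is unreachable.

Routes whose prefix contains 53.160.238.114:
  53.160.0.0/14 (53.160.0.0 - 53.163.255.255) -> 183.122.105.62
  53.160.0.0/16 (53.160.0.0 - 53.160.255.255) -> 183.122.105.76
  53.160.128.0/17 (53.160.128.0 - 53.160.255.255) -> 183.122.105.96
  53.160.224.0/20 (53.160.224.0 - 53.160.239.255) -> 183.122.105.168
More-specific entries that do NOT match:
  53.160.238.240/28 (53.160.238.240 - 53.160.238.255) does not contain 53.160.238.114
  53.162.238.64/26 (53.162.238.64 - 53.162.238.127) does not contain 53.160.238.114
  53.160.238.192/26 (53.160.238.192 - 53.160.238.255) does not contain 53.160.238.114
  53.160.224.0/21 (53.160.224.0 - 53.160.231.255) does not contain 53.160.238.114
Longest matching prefix is /20 -> next hop 183.122.105.168.

183.122.105.168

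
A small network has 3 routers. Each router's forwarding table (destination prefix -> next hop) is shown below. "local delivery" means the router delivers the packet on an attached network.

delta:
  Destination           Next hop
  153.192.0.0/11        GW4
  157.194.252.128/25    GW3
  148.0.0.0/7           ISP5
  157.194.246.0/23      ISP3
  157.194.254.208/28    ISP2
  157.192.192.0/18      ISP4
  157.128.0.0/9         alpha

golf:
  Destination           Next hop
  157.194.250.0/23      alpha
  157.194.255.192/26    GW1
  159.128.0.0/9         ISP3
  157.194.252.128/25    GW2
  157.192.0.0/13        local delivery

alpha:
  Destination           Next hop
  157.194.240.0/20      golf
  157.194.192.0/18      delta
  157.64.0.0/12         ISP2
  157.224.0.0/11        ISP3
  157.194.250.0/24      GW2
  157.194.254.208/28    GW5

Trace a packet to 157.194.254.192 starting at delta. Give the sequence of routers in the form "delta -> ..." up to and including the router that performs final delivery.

At delta: longest match for 157.194.254.192 is 157.128.0.0/9 -> alpha
At alpha: longest match for 157.194.254.192 is 157.194.240.0/20 -> golf
At golf: longest match for 157.194.254.192 is 157.192.0.0/13 -> local delivery

delta -> alpha -> golf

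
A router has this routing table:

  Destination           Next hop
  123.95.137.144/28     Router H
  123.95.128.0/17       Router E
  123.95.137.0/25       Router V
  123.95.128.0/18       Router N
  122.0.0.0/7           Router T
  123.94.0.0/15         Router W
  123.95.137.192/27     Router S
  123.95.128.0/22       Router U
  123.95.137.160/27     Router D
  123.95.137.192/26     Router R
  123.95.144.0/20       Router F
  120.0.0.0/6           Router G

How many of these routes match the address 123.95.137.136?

5

Prefixes containing 123.95.137.136:
  120.0.0.0/6 (120.0.0.0 - 123.255.255.255)
  122.0.0.0/7 (122.0.0.0 - 123.255.255.255)
  123.94.0.0/15 (123.94.0.0 - 123.95.255.255)
  123.95.128.0/17 (123.95.128.0 - 123.95.255.255)
  123.95.128.0/18 (123.95.128.0 - 123.95.191.255)
Total matching entries: 5.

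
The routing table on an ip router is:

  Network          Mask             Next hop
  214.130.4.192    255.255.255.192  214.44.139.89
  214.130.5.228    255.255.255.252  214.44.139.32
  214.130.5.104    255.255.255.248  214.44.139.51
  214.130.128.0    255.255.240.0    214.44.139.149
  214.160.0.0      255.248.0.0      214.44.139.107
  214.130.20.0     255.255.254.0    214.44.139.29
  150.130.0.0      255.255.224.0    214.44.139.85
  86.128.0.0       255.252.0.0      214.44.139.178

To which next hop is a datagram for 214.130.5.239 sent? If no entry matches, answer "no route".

no route

No entry's prefix contains 214.130.5.239; there is no default route.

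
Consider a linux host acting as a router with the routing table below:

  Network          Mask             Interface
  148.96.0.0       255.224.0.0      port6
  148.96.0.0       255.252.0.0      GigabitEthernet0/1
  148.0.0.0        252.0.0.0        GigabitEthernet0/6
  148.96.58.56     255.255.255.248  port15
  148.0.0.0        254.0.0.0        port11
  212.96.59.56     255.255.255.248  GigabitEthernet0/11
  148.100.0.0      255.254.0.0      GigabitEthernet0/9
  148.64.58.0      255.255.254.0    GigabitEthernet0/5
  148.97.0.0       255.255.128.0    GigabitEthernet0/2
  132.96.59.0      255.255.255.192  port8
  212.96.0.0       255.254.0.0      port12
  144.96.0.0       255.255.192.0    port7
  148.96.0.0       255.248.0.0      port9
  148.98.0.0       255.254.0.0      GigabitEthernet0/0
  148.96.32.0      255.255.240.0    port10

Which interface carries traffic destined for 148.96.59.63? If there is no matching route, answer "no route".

GigabitEthernet0/1

Routes whose prefix contains 148.96.59.63:
  148.0.0.0/6 (148.0.0.0 - 151.255.255.255) -> GigabitEthernet0/6
  148.0.0.0/7 (148.0.0.0 - 149.255.255.255) -> port11
  148.96.0.0/11 (148.96.0.0 - 148.127.255.255) -> port6
  148.96.0.0/13 (148.96.0.0 - 148.103.255.255) -> port9
  148.96.0.0/14 (148.96.0.0 - 148.99.255.255) -> GigabitEthernet0/1
More-specific entries that do NOT match:
  148.96.58.56/29 (148.96.58.56 - 148.96.58.63) does not contain 148.96.59.63
  212.96.59.56/29 (212.96.59.56 - 212.96.59.63) does not contain 148.96.59.63
  132.96.59.0/26 (132.96.59.0 - 132.96.59.63) does not contain 148.96.59.63
  148.64.58.0/23 (148.64.58.0 - 148.64.59.255) does not contain 148.96.59.63
  148.96.32.0/20 (148.96.32.0 - 148.96.47.255) does not contain 148.96.59.63
  144.96.0.0/18 (144.96.0.0 - 144.96.63.255) does not contain 148.96.59.63
  148.97.0.0/17 (148.97.0.0 - 148.97.127.255) does not contain 148.96.59.63
  148.100.0.0/15 (148.100.0.0 - 148.101.255.255) does not contain 148.96.59.63
  212.96.0.0/15 (212.96.0.0 - 212.97.255.255) does not contain 148.96.59.63
  148.98.0.0/15 (148.98.0.0 - 148.99.255.255) does not contain 148.96.59.63
Longest matching prefix is /14 -> interface GigabitEthernet0/1.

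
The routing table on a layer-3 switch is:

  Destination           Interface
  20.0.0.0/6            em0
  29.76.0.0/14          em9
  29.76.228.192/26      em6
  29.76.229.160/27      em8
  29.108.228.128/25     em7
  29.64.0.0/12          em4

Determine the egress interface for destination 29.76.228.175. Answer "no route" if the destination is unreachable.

em9

Routes whose prefix contains 29.76.228.175:
  29.64.0.0/12 (29.64.0.0 - 29.79.255.255) -> em4
  29.76.0.0/14 (29.76.0.0 - 29.79.255.255) -> em9
More-specific entries that do NOT match:
  29.76.229.160/27 (29.76.229.160 - 29.76.229.191) does not contain 29.76.228.175
  29.76.228.192/26 (29.76.228.192 - 29.76.228.255) does not contain 29.76.228.175
  29.108.228.128/25 (29.108.228.128 - 29.108.228.255) does not contain 29.76.228.175
Longest matching prefix is /14 -> interface em9.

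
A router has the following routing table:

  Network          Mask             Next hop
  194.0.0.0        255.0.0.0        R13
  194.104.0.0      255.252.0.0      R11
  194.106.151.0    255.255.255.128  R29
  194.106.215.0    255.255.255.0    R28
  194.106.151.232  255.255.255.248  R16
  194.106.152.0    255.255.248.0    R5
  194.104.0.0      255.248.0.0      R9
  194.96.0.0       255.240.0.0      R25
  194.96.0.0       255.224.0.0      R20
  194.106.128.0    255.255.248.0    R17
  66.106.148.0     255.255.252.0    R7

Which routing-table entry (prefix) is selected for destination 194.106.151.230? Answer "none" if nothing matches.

194.104.0.0/14

Entries matching 194.106.151.230:
  194.0.0.0/8 (194.0.0.0 - 194.255.255.255)
  194.96.0.0/11 (194.96.0.0 - 194.127.255.255)
  194.96.0.0/12 (194.96.0.0 - 194.111.255.255)
  194.104.0.0/13 (194.104.0.0 - 194.111.255.255)
  194.104.0.0/14 (194.104.0.0 - 194.107.255.255)
Most specific is 194.104.0.0/14.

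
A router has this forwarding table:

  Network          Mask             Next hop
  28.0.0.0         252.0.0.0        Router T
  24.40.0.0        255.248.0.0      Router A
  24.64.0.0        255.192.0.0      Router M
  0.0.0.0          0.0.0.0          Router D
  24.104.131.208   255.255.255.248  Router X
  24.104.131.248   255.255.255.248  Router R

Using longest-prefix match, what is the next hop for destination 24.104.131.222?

Routes whose prefix contains 24.104.131.222:
  0.0.0.0/0 (default, matches everything) -> Router D
  24.64.0.0/10 (24.64.0.0 - 24.127.255.255) -> Router M
More-specific entries that do NOT match:
  24.104.131.208/29 (24.104.131.208 - 24.104.131.215) does not contain 24.104.131.222
  24.104.131.248/29 (24.104.131.248 - 24.104.131.255) does not contain 24.104.131.222
  24.40.0.0/13 (24.40.0.0 - 24.47.255.255) does not contain 24.104.131.222
Longest matching prefix is /10 -> next hop Router M.

Router M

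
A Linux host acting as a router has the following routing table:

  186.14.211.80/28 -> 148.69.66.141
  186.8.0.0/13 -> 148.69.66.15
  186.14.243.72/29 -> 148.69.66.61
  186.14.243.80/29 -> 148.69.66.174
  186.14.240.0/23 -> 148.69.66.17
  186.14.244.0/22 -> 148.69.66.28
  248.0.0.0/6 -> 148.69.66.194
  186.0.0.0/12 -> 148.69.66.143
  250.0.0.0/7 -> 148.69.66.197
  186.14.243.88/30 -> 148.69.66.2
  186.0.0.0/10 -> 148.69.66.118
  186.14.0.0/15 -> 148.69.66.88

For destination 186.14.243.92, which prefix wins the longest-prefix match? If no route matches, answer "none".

Entries matching 186.14.243.92:
  186.0.0.0/10 (186.0.0.0 - 186.63.255.255)
  186.0.0.0/12 (186.0.0.0 - 186.15.255.255)
  186.8.0.0/13 (186.8.0.0 - 186.15.255.255)
  186.14.0.0/15 (186.14.0.0 - 186.15.255.255)
Most specific is 186.14.0.0/15.

186.14.0.0/15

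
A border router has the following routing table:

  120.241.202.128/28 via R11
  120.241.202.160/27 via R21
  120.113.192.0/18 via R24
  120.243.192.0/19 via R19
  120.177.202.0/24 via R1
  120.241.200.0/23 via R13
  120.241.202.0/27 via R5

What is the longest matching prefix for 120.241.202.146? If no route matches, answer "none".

none

120.241.202.146 is outside every listed prefix and there is no default route.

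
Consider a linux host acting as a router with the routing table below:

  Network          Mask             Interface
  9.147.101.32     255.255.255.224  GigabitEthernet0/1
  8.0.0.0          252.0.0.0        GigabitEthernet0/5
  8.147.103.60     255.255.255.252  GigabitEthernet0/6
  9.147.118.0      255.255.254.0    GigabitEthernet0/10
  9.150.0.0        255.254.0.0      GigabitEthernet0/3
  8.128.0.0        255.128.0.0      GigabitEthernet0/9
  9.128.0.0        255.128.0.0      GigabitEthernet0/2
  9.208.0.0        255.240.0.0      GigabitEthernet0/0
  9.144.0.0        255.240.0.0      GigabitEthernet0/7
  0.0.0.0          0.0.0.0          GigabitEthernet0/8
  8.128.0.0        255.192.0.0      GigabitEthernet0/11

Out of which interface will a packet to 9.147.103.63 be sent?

GigabitEthernet0/7

Routes whose prefix contains 9.147.103.63:
  0.0.0.0/0 (default, matches everything) -> GigabitEthernet0/8
  8.0.0.0/6 (8.0.0.0 - 11.255.255.255) -> GigabitEthernet0/5
  9.128.0.0/9 (9.128.0.0 - 9.255.255.255) -> GigabitEthernet0/2
  9.144.0.0/12 (9.144.0.0 - 9.159.255.255) -> GigabitEthernet0/7
More-specific entries that do NOT match:
  8.147.103.60/30 (8.147.103.60 - 8.147.103.63) does not contain 9.147.103.63
  9.147.101.32/27 (9.147.101.32 - 9.147.101.63) does not contain 9.147.103.63
  9.147.118.0/23 (9.147.118.0 - 9.147.119.255) does not contain 9.147.103.63
  9.150.0.0/15 (9.150.0.0 - 9.151.255.255) does not contain 9.147.103.63
Longest matching prefix is /12 -> interface GigabitEthernet0/7.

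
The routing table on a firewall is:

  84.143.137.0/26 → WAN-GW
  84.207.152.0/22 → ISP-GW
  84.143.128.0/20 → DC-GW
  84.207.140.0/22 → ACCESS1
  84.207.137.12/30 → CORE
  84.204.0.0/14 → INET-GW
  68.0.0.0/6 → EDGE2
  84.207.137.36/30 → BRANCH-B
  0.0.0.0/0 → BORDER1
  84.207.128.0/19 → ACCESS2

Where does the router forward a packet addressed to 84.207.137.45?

Routes whose prefix contains 84.207.137.45:
  0.0.0.0/0 (default, matches everything) -> BORDER1
  84.204.0.0/14 (84.204.0.0 - 84.207.255.255) -> INET-GW
  84.207.128.0/19 (84.207.128.0 - 84.207.159.255) -> ACCESS2
More-specific entries that do NOT match:
  84.207.137.12/30 (84.207.137.12 - 84.207.137.15) does not contain 84.207.137.45
  84.207.137.36/30 (84.207.137.36 - 84.207.137.39) does not contain 84.207.137.45
  84.143.137.0/26 (84.143.137.0 - 84.143.137.63) does not contain 84.207.137.45
  84.207.152.0/22 (84.207.152.0 - 84.207.155.255) does not contain 84.207.137.45
  84.207.140.0/22 (84.207.140.0 - 84.207.143.255) does not contain 84.207.137.45
  84.143.128.0/20 (84.143.128.0 - 84.143.143.255) does not contain 84.207.137.45
Longest matching prefix is /19 -> next hop ACCESS2.

ACCESS2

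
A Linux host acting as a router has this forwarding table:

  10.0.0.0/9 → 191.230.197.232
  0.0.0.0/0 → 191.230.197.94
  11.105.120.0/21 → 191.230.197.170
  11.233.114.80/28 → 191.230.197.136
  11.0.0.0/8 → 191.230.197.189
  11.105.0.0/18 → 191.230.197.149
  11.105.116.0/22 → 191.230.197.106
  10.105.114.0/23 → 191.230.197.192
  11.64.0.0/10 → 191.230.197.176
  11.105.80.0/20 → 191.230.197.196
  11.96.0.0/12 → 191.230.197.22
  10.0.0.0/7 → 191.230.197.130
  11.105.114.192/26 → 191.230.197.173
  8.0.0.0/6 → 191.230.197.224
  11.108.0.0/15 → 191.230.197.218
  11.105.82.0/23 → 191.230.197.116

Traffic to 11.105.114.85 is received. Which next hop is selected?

191.230.197.22

Routes whose prefix contains 11.105.114.85:
  0.0.0.0/0 (default, matches everything) -> 191.230.197.94
  8.0.0.0/6 (8.0.0.0 - 11.255.255.255) -> 191.230.197.224
  10.0.0.0/7 (10.0.0.0 - 11.255.255.255) -> 191.230.197.130
  11.0.0.0/8 (11.0.0.0 - 11.255.255.255) -> 191.230.197.189
  11.64.0.0/10 (11.64.0.0 - 11.127.255.255) -> 191.230.197.176
  11.96.0.0/12 (11.96.0.0 - 11.111.255.255) -> 191.230.197.22
More-specific entries that do NOT match:
  11.233.114.80/28 (11.233.114.80 - 11.233.114.95) does not contain 11.105.114.85
  11.105.114.192/26 (11.105.114.192 - 11.105.114.255) does not contain 11.105.114.85
  10.105.114.0/23 (10.105.114.0 - 10.105.115.255) does not contain 11.105.114.85
  11.105.82.0/23 (11.105.82.0 - 11.105.83.255) does not contain 11.105.114.85
  11.105.116.0/22 (11.105.116.0 - 11.105.119.255) does not contain 11.105.114.85
  11.105.120.0/21 (11.105.120.0 - 11.105.127.255) does not contain 11.105.114.85
  11.105.80.0/20 (11.105.80.0 - 11.105.95.255) does not contain 11.105.114.85
  11.105.0.0/18 (11.105.0.0 - 11.105.63.255) does not contain 11.105.114.85
  11.108.0.0/15 (11.108.0.0 - 11.109.255.255) does not contain 11.105.114.85
Longest matching prefix is /12 -> next hop 191.230.197.22.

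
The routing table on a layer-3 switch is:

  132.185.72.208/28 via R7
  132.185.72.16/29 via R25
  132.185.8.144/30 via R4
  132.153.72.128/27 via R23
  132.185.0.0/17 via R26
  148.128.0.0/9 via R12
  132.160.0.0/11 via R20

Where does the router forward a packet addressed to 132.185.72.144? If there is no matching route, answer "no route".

R26

Routes whose prefix contains 132.185.72.144:
  132.160.0.0/11 (132.160.0.0 - 132.191.255.255) -> R20
  132.185.0.0/17 (132.185.0.0 - 132.185.127.255) -> R26
More-specific entries that do NOT match:
  132.185.8.144/30 (132.185.8.144 - 132.185.8.147) does not contain 132.185.72.144
  132.185.72.16/29 (132.185.72.16 - 132.185.72.23) does not contain 132.185.72.144
  132.185.72.208/28 (132.185.72.208 - 132.185.72.223) does not contain 132.185.72.144
  132.153.72.128/27 (132.153.72.128 - 132.153.72.159) does not contain 132.185.72.144
Longest matching prefix is /17 -> next hop R26.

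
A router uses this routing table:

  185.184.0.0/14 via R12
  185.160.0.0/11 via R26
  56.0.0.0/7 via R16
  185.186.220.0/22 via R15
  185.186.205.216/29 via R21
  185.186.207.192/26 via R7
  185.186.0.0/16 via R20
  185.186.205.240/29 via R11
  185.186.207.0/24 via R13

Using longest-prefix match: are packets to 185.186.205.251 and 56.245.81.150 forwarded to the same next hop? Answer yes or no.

no

185.186.205.251: longest match 185.186.0.0/16 -> R20
56.245.81.150: longest match 56.0.0.0/7 -> R16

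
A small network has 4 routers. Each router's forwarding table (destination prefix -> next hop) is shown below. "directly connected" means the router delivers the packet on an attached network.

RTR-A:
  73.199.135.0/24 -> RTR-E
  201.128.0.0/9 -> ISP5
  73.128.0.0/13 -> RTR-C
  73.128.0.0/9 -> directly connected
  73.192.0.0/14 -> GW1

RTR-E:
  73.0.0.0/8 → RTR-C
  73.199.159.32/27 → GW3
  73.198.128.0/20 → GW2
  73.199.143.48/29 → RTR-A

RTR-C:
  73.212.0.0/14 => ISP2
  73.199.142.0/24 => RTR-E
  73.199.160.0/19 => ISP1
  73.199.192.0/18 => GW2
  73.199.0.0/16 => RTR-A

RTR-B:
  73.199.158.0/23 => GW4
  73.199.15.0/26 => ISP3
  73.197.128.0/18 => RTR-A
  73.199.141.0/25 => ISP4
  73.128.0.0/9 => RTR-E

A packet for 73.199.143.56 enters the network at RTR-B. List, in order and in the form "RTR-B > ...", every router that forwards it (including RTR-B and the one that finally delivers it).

At RTR-B: longest match for 73.199.143.56 is 73.128.0.0/9 -> RTR-E
At RTR-E: longest match for 73.199.143.56 is 73.0.0.0/8 -> RTR-C
At RTR-C: longest match for 73.199.143.56 is 73.199.0.0/16 -> RTR-A
At RTR-A: longest match for 73.199.143.56 is 73.128.0.0/9 -> directly connected

RTR-B > RTR-E > RTR-C > RTR-A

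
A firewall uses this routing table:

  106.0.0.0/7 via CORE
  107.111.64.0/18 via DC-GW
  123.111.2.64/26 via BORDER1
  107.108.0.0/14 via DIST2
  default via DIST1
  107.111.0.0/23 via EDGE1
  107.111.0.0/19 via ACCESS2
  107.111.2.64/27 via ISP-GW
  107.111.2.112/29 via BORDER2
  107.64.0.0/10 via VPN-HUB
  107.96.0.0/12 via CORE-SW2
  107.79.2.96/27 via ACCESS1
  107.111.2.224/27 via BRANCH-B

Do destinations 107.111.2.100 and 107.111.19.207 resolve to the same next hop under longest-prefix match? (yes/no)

107.111.2.100: longest match 107.111.0.0/19 -> ACCESS2
107.111.19.207: longest match 107.111.0.0/19 -> ACCESS2

yes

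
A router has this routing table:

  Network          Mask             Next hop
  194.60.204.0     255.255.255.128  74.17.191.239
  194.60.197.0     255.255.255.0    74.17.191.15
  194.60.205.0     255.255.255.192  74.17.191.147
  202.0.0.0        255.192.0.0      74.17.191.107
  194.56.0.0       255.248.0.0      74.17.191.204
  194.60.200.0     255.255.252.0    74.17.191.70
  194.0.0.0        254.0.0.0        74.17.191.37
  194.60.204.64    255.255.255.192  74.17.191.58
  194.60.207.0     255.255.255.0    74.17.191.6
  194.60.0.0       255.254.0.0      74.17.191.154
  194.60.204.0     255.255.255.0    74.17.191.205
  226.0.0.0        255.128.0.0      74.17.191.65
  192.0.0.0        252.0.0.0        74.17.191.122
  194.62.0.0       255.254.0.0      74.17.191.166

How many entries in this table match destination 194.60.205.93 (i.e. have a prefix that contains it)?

Prefixes containing 194.60.205.93:
  192.0.0.0/6 (192.0.0.0 - 195.255.255.255)
  194.0.0.0/7 (194.0.0.0 - 195.255.255.255)
  194.56.0.0/13 (194.56.0.0 - 194.63.255.255)
  194.60.0.0/15 (194.60.0.0 - 194.61.255.255)
Total matching entries: 4.

4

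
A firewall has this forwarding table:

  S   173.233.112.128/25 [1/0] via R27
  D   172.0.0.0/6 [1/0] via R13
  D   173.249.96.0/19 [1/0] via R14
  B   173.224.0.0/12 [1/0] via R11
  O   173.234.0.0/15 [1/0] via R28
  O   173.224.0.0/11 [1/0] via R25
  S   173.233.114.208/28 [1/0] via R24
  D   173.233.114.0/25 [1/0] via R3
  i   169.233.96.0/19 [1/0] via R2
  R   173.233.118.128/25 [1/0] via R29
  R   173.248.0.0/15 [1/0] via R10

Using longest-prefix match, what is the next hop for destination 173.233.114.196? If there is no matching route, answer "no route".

R11

Routes whose prefix contains 173.233.114.196:
  172.0.0.0/6 (172.0.0.0 - 175.255.255.255) -> R13
  173.224.0.0/11 (173.224.0.0 - 173.255.255.255) -> R25
  173.224.0.0/12 (173.224.0.0 - 173.239.255.255) -> R11
More-specific entries that do NOT match:
  173.233.114.208/28 (173.233.114.208 - 173.233.114.223) does not contain 173.233.114.196
  173.233.112.128/25 (173.233.112.128 - 173.233.112.255) does not contain 173.233.114.196
  173.233.114.0/25 (173.233.114.0 - 173.233.114.127) does not contain 173.233.114.196
  173.233.118.128/25 (173.233.118.128 - 173.233.118.255) does not contain 173.233.114.196
  173.249.96.0/19 (173.249.96.0 - 173.249.127.255) does not contain 173.233.114.196
  169.233.96.0/19 (169.233.96.0 - 169.233.127.255) does not contain 173.233.114.196
  173.234.0.0/15 (173.234.0.0 - 173.235.255.255) does not contain 173.233.114.196
  173.248.0.0/15 (173.248.0.0 - 173.249.255.255) does not contain 173.233.114.196
Longest matching prefix is /12 -> next hop R11.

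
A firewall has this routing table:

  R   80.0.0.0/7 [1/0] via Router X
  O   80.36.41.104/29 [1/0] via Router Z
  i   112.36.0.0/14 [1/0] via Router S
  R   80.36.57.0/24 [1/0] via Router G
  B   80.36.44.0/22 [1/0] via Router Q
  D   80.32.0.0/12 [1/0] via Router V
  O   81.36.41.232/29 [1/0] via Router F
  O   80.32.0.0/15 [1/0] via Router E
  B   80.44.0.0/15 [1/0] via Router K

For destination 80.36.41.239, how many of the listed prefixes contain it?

2

Prefixes containing 80.36.41.239:
  80.0.0.0/7 (80.0.0.0 - 81.255.255.255)
  80.32.0.0/12 (80.32.0.0 - 80.47.255.255)
Total matching entries: 2.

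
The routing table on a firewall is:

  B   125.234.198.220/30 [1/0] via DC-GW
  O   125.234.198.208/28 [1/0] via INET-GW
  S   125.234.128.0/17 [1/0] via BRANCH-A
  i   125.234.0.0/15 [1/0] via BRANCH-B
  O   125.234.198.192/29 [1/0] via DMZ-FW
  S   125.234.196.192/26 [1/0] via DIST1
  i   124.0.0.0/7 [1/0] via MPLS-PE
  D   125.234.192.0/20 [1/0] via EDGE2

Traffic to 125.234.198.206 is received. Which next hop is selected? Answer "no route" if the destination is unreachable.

EDGE2

Routes whose prefix contains 125.234.198.206:
  124.0.0.0/7 (124.0.0.0 - 125.255.255.255) -> MPLS-PE
  125.234.0.0/15 (125.234.0.0 - 125.235.255.255) -> BRANCH-B
  125.234.128.0/17 (125.234.128.0 - 125.234.255.255) -> BRANCH-A
  125.234.192.0/20 (125.234.192.0 - 125.234.207.255) -> EDGE2
More-specific entries that do NOT match:
  125.234.198.220/30 (125.234.198.220 - 125.234.198.223) does not contain 125.234.198.206
  125.234.198.192/29 (125.234.198.192 - 125.234.198.199) does not contain 125.234.198.206
  125.234.198.208/28 (125.234.198.208 - 125.234.198.223) does not contain 125.234.198.206
  125.234.196.192/26 (125.234.196.192 - 125.234.196.255) does not contain 125.234.198.206
Longest matching prefix is /20 -> next hop EDGE2.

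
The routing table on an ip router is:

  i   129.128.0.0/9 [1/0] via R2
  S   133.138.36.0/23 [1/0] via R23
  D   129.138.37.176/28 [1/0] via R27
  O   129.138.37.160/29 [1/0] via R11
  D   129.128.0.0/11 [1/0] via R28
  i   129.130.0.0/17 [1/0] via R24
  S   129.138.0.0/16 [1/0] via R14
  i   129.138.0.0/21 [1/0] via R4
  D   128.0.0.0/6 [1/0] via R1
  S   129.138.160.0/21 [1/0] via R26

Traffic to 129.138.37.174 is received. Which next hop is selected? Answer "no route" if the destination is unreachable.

Routes whose prefix contains 129.138.37.174:
  128.0.0.0/6 (128.0.0.0 - 131.255.255.255) -> R1
  129.128.0.0/9 (129.128.0.0 - 129.255.255.255) -> R2
  129.128.0.0/11 (129.128.0.0 - 129.159.255.255) -> R28
  129.138.0.0/16 (129.138.0.0 - 129.138.255.255) -> R14
More-specific entries that do NOT match:
  129.138.37.160/29 (129.138.37.160 - 129.138.37.167) does not contain 129.138.37.174
  129.138.37.176/28 (129.138.37.176 - 129.138.37.191) does not contain 129.138.37.174
  133.138.36.0/23 (133.138.36.0 - 133.138.37.255) does not contain 129.138.37.174
  129.138.0.0/21 (129.138.0.0 - 129.138.7.255) does not contain 129.138.37.174
  129.138.160.0/21 (129.138.160.0 - 129.138.167.255) does not contain 129.138.37.174
  129.130.0.0/17 (129.130.0.0 - 129.130.127.255) does not contain 129.138.37.174
Longest matching prefix is /16 -> next hop R14.

R14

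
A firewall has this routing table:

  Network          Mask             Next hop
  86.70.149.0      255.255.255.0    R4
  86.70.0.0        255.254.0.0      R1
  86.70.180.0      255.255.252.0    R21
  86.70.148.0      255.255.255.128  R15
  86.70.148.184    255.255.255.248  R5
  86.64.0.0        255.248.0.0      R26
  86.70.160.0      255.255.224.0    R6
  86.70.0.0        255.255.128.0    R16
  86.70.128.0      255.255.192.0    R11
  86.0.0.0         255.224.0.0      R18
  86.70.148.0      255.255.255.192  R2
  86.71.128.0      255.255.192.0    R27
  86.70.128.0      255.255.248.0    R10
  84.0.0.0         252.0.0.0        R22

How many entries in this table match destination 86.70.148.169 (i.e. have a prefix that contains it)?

Prefixes containing 86.70.148.169:
  84.0.0.0/6 (84.0.0.0 - 87.255.255.255)
  86.64.0.0/13 (86.64.0.0 - 86.71.255.255)
  86.70.0.0/15 (86.70.0.0 - 86.71.255.255)
  86.70.128.0/18 (86.70.128.0 - 86.70.191.255)
Total matching entries: 4.

4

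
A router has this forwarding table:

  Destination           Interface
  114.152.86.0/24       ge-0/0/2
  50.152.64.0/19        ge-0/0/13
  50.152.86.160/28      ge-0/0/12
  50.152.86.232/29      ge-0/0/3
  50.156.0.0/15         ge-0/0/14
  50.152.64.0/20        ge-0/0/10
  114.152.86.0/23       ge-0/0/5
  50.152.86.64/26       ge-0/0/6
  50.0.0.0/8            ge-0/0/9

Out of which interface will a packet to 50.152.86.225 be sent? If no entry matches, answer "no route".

Routes whose prefix contains 50.152.86.225:
  50.0.0.0/8 (50.0.0.0 - 50.255.255.255) -> ge-0/0/9
  50.152.64.0/19 (50.152.64.0 - 50.152.95.255) -> ge-0/0/13
More-specific entries that do NOT match:
  50.152.86.232/29 (50.152.86.232 - 50.152.86.239) does not contain 50.152.86.225
  50.152.86.160/28 (50.152.86.160 - 50.152.86.175) does not contain 50.152.86.225
  50.152.86.64/26 (50.152.86.64 - 50.152.86.127) does not contain 50.152.86.225
  114.152.86.0/24 (114.152.86.0 - 114.152.86.255) does not contain 50.152.86.225
  114.152.86.0/23 (114.152.86.0 - 114.152.87.255) does not contain 50.152.86.225
  50.152.64.0/20 (50.152.64.0 - 50.152.79.255) does not contain 50.152.86.225
Longest matching prefix is /19 -> interface ge-0/0/13.

ge-0/0/13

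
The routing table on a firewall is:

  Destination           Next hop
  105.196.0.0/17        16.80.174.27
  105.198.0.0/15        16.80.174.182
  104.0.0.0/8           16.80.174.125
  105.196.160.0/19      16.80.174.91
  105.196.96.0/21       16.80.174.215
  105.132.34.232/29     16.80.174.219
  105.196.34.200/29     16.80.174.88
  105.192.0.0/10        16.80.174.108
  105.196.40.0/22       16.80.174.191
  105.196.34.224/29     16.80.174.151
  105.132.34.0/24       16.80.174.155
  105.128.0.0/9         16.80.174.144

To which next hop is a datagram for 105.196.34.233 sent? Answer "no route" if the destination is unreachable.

16.80.174.27

Routes whose prefix contains 105.196.34.233:
  105.128.0.0/9 (105.128.0.0 - 105.255.255.255) -> 16.80.174.144
  105.192.0.0/10 (105.192.0.0 - 105.255.255.255) -> 16.80.174.108
  105.196.0.0/17 (105.196.0.0 - 105.196.127.255) -> 16.80.174.27
More-specific entries that do NOT match:
  105.132.34.232/29 (105.132.34.232 - 105.132.34.239) does not contain 105.196.34.233
  105.196.34.200/29 (105.196.34.200 - 105.196.34.207) does not contain 105.196.34.233
  105.196.34.224/29 (105.196.34.224 - 105.196.34.231) does not contain 105.196.34.233
  105.132.34.0/24 (105.132.34.0 - 105.132.34.255) does not contain 105.196.34.233
  105.196.40.0/22 (105.196.40.0 - 105.196.43.255) does not contain 105.196.34.233
  105.196.96.0/21 (105.196.96.0 - 105.196.103.255) does not contain 105.196.34.233
  105.196.160.0/19 (105.196.160.0 - 105.196.191.255) does not contain 105.196.34.233
Longest matching prefix is /17 -> next hop 16.80.174.27.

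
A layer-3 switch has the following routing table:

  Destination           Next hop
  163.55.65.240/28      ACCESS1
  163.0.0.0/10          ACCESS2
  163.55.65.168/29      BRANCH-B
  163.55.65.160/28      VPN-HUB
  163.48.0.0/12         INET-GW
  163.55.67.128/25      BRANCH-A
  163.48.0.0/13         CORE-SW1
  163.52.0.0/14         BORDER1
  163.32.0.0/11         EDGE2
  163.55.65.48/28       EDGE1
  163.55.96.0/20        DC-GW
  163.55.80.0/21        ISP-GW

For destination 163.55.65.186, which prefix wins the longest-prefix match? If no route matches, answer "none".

163.52.0.0/14

Entries matching 163.55.65.186:
  163.0.0.0/10 (163.0.0.0 - 163.63.255.255)
  163.32.0.0/11 (163.32.0.0 - 163.63.255.255)
  163.48.0.0/12 (163.48.0.0 - 163.63.255.255)
  163.48.0.0/13 (163.48.0.0 - 163.55.255.255)
  163.52.0.0/14 (163.52.0.0 - 163.55.255.255)
Most specific is 163.52.0.0/14.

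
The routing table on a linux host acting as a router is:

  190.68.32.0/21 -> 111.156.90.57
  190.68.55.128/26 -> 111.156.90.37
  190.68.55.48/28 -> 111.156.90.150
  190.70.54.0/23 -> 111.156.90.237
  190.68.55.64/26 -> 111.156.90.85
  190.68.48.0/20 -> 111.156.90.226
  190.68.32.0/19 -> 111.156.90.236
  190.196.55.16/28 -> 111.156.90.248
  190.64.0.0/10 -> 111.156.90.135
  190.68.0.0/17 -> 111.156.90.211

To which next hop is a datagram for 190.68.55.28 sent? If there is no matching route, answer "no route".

111.156.90.226

Routes whose prefix contains 190.68.55.28:
  190.64.0.0/10 (190.64.0.0 - 190.127.255.255) -> 111.156.90.135
  190.68.0.0/17 (190.68.0.0 - 190.68.127.255) -> 111.156.90.211
  190.68.32.0/19 (190.68.32.0 - 190.68.63.255) -> 111.156.90.236
  190.68.48.0/20 (190.68.48.0 - 190.68.63.255) -> 111.156.90.226
More-specific entries that do NOT match:
  190.68.55.48/28 (190.68.55.48 - 190.68.55.63) does not contain 190.68.55.28
  190.196.55.16/28 (190.196.55.16 - 190.196.55.31) does not contain 190.68.55.28
  190.68.55.128/26 (190.68.55.128 - 190.68.55.191) does not contain 190.68.55.28
  190.68.55.64/26 (190.68.55.64 - 190.68.55.127) does not contain 190.68.55.28
  190.70.54.0/23 (190.70.54.0 - 190.70.55.255) does not contain 190.68.55.28
  190.68.32.0/21 (190.68.32.0 - 190.68.39.255) does not contain 190.68.55.28
Longest matching prefix is /20 -> next hop 111.156.90.226.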